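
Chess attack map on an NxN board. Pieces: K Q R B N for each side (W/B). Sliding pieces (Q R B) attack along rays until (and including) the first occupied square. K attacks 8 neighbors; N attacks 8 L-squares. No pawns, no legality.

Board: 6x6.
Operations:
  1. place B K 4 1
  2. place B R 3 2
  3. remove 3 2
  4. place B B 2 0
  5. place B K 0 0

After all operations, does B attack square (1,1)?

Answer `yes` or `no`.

Op 1: place BK@(4,1)
Op 2: place BR@(3,2)
Op 3: remove (3,2)
Op 4: place BB@(2,0)
Op 5: place BK@(0,0)
Per-piece attacks for B:
  BK@(0,0): attacks (0,1) (1,0) (1,1)
  BB@(2,0): attacks (3,1) (4,2) (5,3) (1,1) (0,2)
  BK@(4,1): attacks (4,2) (4,0) (5,1) (3,1) (5,2) (5,0) (3,2) (3,0)
B attacks (1,1): yes

Answer: yes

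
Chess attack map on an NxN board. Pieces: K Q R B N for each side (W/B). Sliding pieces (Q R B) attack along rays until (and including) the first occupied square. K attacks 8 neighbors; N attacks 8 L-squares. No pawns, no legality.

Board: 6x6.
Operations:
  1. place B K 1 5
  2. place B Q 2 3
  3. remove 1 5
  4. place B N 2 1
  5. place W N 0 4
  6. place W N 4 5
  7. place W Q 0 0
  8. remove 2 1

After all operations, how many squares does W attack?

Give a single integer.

Op 1: place BK@(1,5)
Op 2: place BQ@(2,3)
Op 3: remove (1,5)
Op 4: place BN@(2,1)
Op 5: place WN@(0,4)
Op 6: place WN@(4,5)
Op 7: place WQ@(0,0)
Op 8: remove (2,1)
Per-piece attacks for W:
  WQ@(0,0): attacks (0,1) (0,2) (0,3) (0,4) (1,0) (2,0) (3,0) (4,0) (5,0) (1,1) (2,2) (3,3) (4,4) (5,5) [ray(0,1) blocked at (0,4)]
  WN@(0,4): attacks (2,5) (1,2) (2,3)
  WN@(4,5): attacks (5,3) (3,3) (2,4)
Union (19 distinct): (0,1) (0,2) (0,3) (0,4) (1,0) (1,1) (1,2) (2,0) (2,2) (2,3) (2,4) (2,5) (3,0) (3,3) (4,0) (4,4) (5,0) (5,3) (5,5)

Answer: 19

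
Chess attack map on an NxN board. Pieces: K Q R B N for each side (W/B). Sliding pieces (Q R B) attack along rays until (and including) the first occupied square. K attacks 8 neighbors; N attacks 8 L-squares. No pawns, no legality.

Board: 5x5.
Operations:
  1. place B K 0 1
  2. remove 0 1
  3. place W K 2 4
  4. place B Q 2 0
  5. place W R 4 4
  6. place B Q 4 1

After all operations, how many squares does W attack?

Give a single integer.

Op 1: place BK@(0,1)
Op 2: remove (0,1)
Op 3: place WK@(2,4)
Op 4: place BQ@(2,0)
Op 5: place WR@(4,4)
Op 6: place BQ@(4,1)
Per-piece attacks for W:
  WK@(2,4): attacks (2,3) (3,4) (1,4) (3,3) (1,3)
  WR@(4,4): attacks (4,3) (4,2) (4,1) (3,4) (2,4) [ray(0,-1) blocked at (4,1); ray(-1,0) blocked at (2,4)]
Union (9 distinct): (1,3) (1,4) (2,3) (2,4) (3,3) (3,4) (4,1) (4,2) (4,3)

Answer: 9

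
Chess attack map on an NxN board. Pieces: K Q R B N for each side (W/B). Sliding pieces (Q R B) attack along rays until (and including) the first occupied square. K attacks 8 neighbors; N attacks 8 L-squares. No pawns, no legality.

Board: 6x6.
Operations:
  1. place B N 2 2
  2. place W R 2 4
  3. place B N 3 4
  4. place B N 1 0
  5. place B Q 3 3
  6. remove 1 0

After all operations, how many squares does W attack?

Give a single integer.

Answer: 6

Derivation:
Op 1: place BN@(2,2)
Op 2: place WR@(2,4)
Op 3: place BN@(3,4)
Op 4: place BN@(1,0)
Op 5: place BQ@(3,3)
Op 6: remove (1,0)
Per-piece attacks for W:
  WR@(2,4): attacks (2,5) (2,3) (2,2) (3,4) (1,4) (0,4) [ray(0,-1) blocked at (2,2); ray(1,0) blocked at (3,4)]
Union (6 distinct): (0,4) (1,4) (2,2) (2,3) (2,5) (3,4)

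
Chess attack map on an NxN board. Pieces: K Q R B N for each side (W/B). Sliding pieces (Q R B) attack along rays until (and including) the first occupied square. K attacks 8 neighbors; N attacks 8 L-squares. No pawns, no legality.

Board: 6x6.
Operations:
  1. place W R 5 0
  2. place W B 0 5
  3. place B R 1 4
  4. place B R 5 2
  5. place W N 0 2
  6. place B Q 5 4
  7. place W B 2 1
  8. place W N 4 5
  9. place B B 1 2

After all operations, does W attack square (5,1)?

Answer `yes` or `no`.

Answer: yes

Derivation:
Op 1: place WR@(5,0)
Op 2: place WB@(0,5)
Op 3: place BR@(1,4)
Op 4: place BR@(5,2)
Op 5: place WN@(0,2)
Op 6: place BQ@(5,4)
Op 7: place WB@(2,1)
Op 8: place WN@(4,5)
Op 9: place BB@(1,2)
Per-piece attacks for W:
  WN@(0,2): attacks (1,4) (2,3) (1,0) (2,1)
  WB@(0,5): attacks (1,4) [ray(1,-1) blocked at (1,4)]
  WB@(2,1): attacks (3,2) (4,3) (5,4) (3,0) (1,2) (1,0) [ray(1,1) blocked at (5,4); ray(-1,1) blocked at (1,2)]
  WN@(4,5): attacks (5,3) (3,3) (2,4)
  WR@(5,0): attacks (5,1) (5,2) (4,0) (3,0) (2,0) (1,0) (0,0) [ray(0,1) blocked at (5,2)]
W attacks (5,1): yes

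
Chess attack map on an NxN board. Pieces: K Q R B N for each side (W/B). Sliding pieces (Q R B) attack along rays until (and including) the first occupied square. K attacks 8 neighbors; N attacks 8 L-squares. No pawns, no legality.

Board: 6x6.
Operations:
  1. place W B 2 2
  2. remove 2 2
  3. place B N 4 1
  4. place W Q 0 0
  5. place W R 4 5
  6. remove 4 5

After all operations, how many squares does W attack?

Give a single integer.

Answer: 15

Derivation:
Op 1: place WB@(2,2)
Op 2: remove (2,2)
Op 3: place BN@(4,1)
Op 4: place WQ@(0,0)
Op 5: place WR@(4,5)
Op 6: remove (4,5)
Per-piece attacks for W:
  WQ@(0,0): attacks (0,1) (0,2) (0,3) (0,4) (0,5) (1,0) (2,0) (3,0) (4,0) (5,0) (1,1) (2,2) (3,3) (4,4) (5,5)
Union (15 distinct): (0,1) (0,2) (0,3) (0,4) (0,5) (1,0) (1,1) (2,0) (2,2) (3,0) (3,3) (4,0) (4,4) (5,0) (5,5)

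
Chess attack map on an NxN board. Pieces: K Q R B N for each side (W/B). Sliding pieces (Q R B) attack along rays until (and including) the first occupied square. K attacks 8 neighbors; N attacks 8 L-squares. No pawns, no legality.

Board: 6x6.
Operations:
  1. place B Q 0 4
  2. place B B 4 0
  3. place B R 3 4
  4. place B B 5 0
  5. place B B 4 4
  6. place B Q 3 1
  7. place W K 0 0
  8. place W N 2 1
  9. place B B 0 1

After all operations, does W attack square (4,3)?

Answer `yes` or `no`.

Op 1: place BQ@(0,4)
Op 2: place BB@(4,0)
Op 3: place BR@(3,4)
Op 4: place BB@(5,0)
Op 5: place BB@(4,4)
Op 6: place BQ@(3,1)
Op 7: place WK@(0,0)
Op 8: place WN@(2,1)
Op 9: place BB@(0,1)
Per-piece attacks for W:
  WK@(0,0): attacks (0,1) (1,0) (1,1)
  WN@(2,1): attacks (3,3) (4,2) (1,3) (0,2) (4,0) (0,0)
W attacks (4,3): no

Answer: no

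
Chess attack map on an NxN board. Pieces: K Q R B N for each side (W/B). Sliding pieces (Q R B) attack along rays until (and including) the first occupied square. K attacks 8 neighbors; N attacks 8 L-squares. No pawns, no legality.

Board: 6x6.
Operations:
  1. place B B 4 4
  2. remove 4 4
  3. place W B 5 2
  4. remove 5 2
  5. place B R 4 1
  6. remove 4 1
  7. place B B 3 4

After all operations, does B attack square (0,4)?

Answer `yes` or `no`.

Op 1: place BB@(4,4)
Op 2: remove (4,4)
Op 3: place WB@(5,2)
Op 4: remove (5,2)
Op 5: place BR@(4,1)
Op 6: remove (4,1)
Op 7: place BB@(3,4)
Per-piece attacks for B:
  BB@(3,4): attacks (4,5) (4,3) (5,2) (2,5) (2,3) (1,2) (0,1)
B attacks (0,4): no

Answer: no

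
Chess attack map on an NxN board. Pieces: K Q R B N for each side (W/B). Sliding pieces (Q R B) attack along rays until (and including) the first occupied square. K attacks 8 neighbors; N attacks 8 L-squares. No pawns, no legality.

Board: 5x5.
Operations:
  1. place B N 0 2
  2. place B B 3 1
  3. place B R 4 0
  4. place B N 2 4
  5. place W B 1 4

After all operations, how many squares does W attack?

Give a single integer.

Answer: 4

Derivation:
Op 1: place BN@(0,2)
Op 2: place BB@(3,1)
Op 3: place BR@(4,0)
Op 4: place BN@(2,4)
Op 5: place WB@(1,4)
Per-piece attacks for W:
  WB@(1,4): attacks (2,3) (3,2) (4,1) (0,3)
Union (4 distinct): (0,3) (2,3) (3,2) (4,1)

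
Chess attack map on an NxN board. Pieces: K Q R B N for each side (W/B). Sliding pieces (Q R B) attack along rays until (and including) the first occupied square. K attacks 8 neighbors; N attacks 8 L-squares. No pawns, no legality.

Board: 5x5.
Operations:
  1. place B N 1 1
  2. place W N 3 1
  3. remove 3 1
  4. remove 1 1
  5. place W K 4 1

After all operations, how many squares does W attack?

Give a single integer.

Answer: 5

Derivation:
Op 1: place BN@(1,1)
Op 2: place WN@(3,1)
Op 3: remove (3,1)
Op 4: remove (1,1)
Op 5: place WK@(4,1)
Per-piece attacks for W:
  WK@(4,1): attacks (4,2) (4,0) (3,1) (3,2) (3,0)
Union (5 distinct): (3,0) (3,1) (3,2) (4,0) (4,2)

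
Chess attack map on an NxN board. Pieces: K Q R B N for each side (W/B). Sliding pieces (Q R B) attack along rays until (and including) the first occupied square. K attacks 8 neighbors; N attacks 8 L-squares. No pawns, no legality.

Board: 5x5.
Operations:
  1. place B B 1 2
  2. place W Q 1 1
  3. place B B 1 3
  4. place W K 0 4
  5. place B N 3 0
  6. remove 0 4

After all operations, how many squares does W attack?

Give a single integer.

Op 1: place BB@(1,2)
Op 2: place WQ@(1,1)
Op 3: place BB@(1,3)
Op 4: place WK@(0,4)
Op 5: place BN@(3,0)
Op 6: remove (0,4)
Per-piece attacks for W:
  WQ@(1,1): attacks (1,2) (1,0) (2,1) (3,1) (4,1) (0,1) (2,2) (3,3) (4,4) (2,0) (0,2) (0,0) [ray(0,1) blocked at (1,2)]
Union (12 distinct): (0,0) (0,1) (0,2) (1,0) (1,2) (2,0) (2,1) (2,2) (3,1) (3,3) (4,1) (4,4)

Answer: 12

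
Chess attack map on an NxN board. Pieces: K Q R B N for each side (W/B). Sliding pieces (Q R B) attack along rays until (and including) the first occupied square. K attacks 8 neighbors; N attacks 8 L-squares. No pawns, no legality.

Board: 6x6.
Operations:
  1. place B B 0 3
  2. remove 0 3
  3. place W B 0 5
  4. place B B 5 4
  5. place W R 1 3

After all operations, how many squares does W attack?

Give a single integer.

Answer: 13

Derivation:
Op 1: place BB@(0,3)
Op 2: remove (0,3)
Op 3: place WB@(0,5)
Op 4: place BB@(5,4)
Op 5: place WR@(1,3)
Per-piece attacks for W:
  WB@(0,5): attacks (1,4) (2,3) (3,2) (4,1) (5,0)
  WR@(1,3): attacks (1,4) (1,5) (1,2) (1,1) (1,0) (2,3) (3,3) (4,3) (5,3) (0,3)
Union (13 distinct): (0,3) (1,0) (1,1) (1,2) (1,4) (1,5) (2,3) (3,2) (3,3) (4,1) (4,3) (5,0) (5,3)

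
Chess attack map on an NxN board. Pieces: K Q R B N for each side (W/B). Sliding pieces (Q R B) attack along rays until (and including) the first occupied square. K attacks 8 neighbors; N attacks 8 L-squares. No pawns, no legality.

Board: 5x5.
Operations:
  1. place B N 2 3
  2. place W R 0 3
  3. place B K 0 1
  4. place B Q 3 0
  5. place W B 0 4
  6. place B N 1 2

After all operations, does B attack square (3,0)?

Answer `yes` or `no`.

Op 1: place BN@(2,3)
Op 2: place WR@(0,3)
Op 3: place BK@(0,1)
Op 4: place BQ@(3,0)
Op 5: place WB@(0,4)
Op 6: place BN@(1,2)
Per-piece attacks for B:
  BK@(0,1): attacks (0,2) (0,0) (1,1) (1,2) (1,0)
  BN@(1,2): attacks (2,4) (3,3) (0,4) (2,0) (3,1) (0,0)
  BN@(2,3): attacks (4,4) (0,4) (3,1) (4,2) (1,1) (0,2)
  BQ@(3,0): attacks (3,1) (3,2) (3,3) (3,4) (4,0) (2,0) (1,0) (0,0) (4,1) (2,1) (1,2) [ray(-1,1) blocked at (1,2)]
B attacks (3,0): no

Answer: no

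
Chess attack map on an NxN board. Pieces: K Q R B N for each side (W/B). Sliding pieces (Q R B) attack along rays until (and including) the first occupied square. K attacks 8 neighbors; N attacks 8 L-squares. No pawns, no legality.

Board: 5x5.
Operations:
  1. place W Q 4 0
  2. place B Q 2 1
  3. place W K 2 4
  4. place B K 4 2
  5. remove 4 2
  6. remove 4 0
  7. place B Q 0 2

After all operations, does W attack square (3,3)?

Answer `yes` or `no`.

Answer: yes

Derivation:
Op 1: place WQ@(4,0)
Op 2: place BQ@(2,1)
Op 3: place WK@(2,4)
Op 4: place BK@(4,2)
Op 5: remove (4,2)
Op 6: remove (4,0)
Op 7: place BQ@(0,2)
Per-piece attacks for W:
  WK@(2,4): attacks (2,3) (3,4) (1,4) (3,3) (1,3)
W attacks (3,3): yes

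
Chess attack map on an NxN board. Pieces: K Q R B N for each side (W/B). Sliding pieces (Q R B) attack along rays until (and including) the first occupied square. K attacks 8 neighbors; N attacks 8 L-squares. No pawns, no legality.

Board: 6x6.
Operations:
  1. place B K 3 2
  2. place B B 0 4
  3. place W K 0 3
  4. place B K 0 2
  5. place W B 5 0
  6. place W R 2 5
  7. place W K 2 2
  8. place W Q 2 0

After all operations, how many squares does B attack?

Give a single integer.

Op 1: place BK@(3,2)
Op 2: place BB@(0,4)
Op 3: place WK@(0,3)
Op 4: place BK@(0,2)
Op 5: place WB@(5,0)
Op 6: place WR@(2,5)
Op 7: place WK@(2,2)
Op 8: place WQ@(2,0)
Per-piece attacks for B:
  BK@(0,2): attacks (0,3) (0,1) (1,2) (1,3) (1,1)
  BB@(0,4): attacks (1,5) (1,3) (2,2) [ray(1,-1) blocked at (2,2)]
  BK@(3,2): attacks (3,3) (3,1) (4,2) (2,2) (4,3) (4,1) (2,3) (2,1)
Union (14 distinct): (0,1) (0,3) (1,1) (1,2) (1,3) (1,5) (2,1) (2,2) (2,3) (3,1) (3,3) (4,1) (4,2) (4,3)

Answer: 14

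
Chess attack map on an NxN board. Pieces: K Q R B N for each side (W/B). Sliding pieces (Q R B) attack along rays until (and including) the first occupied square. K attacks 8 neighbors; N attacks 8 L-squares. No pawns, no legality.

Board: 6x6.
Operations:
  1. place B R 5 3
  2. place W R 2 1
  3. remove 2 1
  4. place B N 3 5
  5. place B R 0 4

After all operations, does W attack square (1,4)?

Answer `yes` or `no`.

Answer: no

Derivation:
Op 1: place BR@(5,3)
Op 2: place WR@(2,1)
Op 3: remove (2,1)
Op 4: place BN@(3,5)
Op 5: place BR@(0,4)
Per-piece attacks for W:
W attacks (1,4): no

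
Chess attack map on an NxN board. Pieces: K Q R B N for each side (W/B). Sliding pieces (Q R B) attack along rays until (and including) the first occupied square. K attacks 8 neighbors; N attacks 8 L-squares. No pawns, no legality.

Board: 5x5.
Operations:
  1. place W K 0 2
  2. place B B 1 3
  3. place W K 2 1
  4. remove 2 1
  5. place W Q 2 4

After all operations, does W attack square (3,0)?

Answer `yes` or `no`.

Answer: no

Derivation:
Op 1: place WK@(0,2)
Op 2: place BB@(1,3)
Op 3: place WK@(2,1)
Op 4: remove (2,1)
Op 5: place WQ@(2,4)
Per-piece attacks for W:
  WK@(0,2): attacks (0,3) (0,1) (1,2) (1,3) (1,1)
  WQ@(2,4): attacks (2,3) (2,2) (2,1) (2,0) (3,4) (4,4) (1,4) (0,4) (3,3) (4,2) (1,3) [ray(-1,-1) blocked at (1,3)]
W attacks (3,0): no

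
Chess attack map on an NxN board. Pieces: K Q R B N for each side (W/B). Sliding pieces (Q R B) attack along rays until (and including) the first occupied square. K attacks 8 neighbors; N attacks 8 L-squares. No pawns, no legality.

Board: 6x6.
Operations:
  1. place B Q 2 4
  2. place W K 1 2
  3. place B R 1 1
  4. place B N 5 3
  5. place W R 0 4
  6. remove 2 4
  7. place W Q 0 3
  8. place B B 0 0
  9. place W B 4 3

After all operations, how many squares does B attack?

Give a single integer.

Op 1: place BQ@(2,4)
Op 2: place WK@(1,2)
Op 3: place BR@(1,1)
Op 4: place BN@(5,3)
Op 5: place WR@(0,4)
Op 6: remove (2,4)
Op 7: place WQ@(0,3)
Op 8: place BB@(0,0)
Op 9: place WB@(4,3)
Per-piece attacks for B:
  BB@(0,0): attacks (1,1) [ray(1,1) blocked at (1,1)]
  BR@(1,1): attacks (1,2) (1,0) (2,1) (3,1) (4,1) (5,1) (0,1) [ray(0,1) blocked at (1,2)]
  BN@(5,3): attacks (4,5) (3,4) (4,1) (3,2)
Union (11 distinct): (0,1) (1,0) (1,1) (1,2) (2,1) (3,1) (3,2) (3,4) (4,1) (4,5) (5,1)

Answer: 11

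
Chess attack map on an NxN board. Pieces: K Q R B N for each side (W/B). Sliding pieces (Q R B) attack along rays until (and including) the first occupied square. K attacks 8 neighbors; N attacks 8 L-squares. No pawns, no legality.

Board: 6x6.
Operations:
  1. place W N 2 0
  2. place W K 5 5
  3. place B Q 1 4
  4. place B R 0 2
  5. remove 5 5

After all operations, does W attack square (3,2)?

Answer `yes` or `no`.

Answer: yes

Derivation:
Op 1: place WN@(2,0)
Op 2: place WK@(5,5)
Op 3: place BQ@(1,4)
Op 4: place BR@(0,2)
Op 5: remove (5,5)
Per-piece attacks for W:
  WN@(2,0): attacks (3,2) (4,1) (1,2) (0,1)
W attacks (3,2): yes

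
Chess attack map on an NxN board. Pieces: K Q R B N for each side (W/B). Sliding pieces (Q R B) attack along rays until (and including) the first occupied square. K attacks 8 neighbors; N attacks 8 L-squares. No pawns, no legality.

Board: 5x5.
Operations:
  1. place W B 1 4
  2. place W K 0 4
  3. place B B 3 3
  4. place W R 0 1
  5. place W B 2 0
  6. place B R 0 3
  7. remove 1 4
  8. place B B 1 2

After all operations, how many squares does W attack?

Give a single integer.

Op 1: place WB@(1,4)
Op 2: place WK@(0,4)
Op 3: place BB@(3,3)
Op 4: place WR@(0,1)
Op 5: place WB@(2,0)
Op 6: place BR@(0,3)
Op 7: remove (1,4)
Op 8: place BB@(1,2)
Per-piece attacks for W:
  WR@(0,1): attacks (0,2) (0,3) (0,0) (1,1) (2,1) (3,1) (4,1) [ray(0,1) blocked at (0,3)]
  WK@(0,4): attacks (0,3) (1,4) (1,3)
  WB@(2,0): attacks (3,1) (4,2) (1,1) (0,2)
Union (10 distinct): (0,0) (0,2) (0,3) (1,1) (1,3) (1,4) (2,1) (3,1) (4,1) (4,2)

Answer: 10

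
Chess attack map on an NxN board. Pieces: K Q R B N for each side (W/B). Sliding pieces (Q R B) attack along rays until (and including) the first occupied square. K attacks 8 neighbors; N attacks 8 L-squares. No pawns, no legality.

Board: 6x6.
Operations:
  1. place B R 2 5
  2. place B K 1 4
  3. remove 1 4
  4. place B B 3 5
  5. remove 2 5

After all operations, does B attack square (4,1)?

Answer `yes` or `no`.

Op 1: place BR@(2,5)
Op 2: place BK@(1,4)
Op 3: remove (1,4)
Op 4: place BB@(3,5)
Op 5: remove (2,5)
Per-piece attacks for B:
  BB@(3,5): attacks (4,4) (5,3) (2,4) (1,3) (0,2)
B attacks (4,1): no

Answer: no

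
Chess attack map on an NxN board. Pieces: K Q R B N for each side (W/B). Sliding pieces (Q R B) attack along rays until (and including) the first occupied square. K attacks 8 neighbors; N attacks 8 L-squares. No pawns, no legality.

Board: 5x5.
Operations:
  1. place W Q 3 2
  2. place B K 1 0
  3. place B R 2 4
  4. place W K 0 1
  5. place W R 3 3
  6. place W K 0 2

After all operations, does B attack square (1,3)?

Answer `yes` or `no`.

Answer: no

Derivation:
Op 1: place WQ@(3,2)
Op 2: place BK@(1,0)
Op 3: place BR@(2,4)
Op 4: place WK@(0,1)
Op 5: place WR@(3,3)
Op 6: place WK@(0,2)
Per-piece attacks for B:
  BK@(1,0): attacks (1,1) (2,0) (0,0) (2,1) (0,1)
  BR@(2,4): attacks (2,3) (2,2) (2,1) (2,0) (3,4) (4,4) (1,4) (0,4)
B attacks (1,3): no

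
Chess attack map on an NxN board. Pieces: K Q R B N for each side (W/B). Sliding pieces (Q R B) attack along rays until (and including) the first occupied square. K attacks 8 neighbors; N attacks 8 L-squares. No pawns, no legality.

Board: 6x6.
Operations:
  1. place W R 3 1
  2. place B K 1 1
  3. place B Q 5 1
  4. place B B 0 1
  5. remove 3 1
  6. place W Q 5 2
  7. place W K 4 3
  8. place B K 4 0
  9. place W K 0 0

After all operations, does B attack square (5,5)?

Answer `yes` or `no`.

Answer: no

Derivation:
Op 1: place WR@(3,1)
Op 2: place BK@(1,1)
Op 3: place BQ@(5,1)
Op 4: place BB@(0,1)
Op 5: remove (3,1)
Op 6: place WQ@(5,2)
Op 7: place WK@(4,3)
Op 8: place BK@(4,0)
Op 9: place WK@(0,0)
Per-piece attacks for B:
  BB@(0,1): attacks (1,2) (2,3) (3,4) (4,5) (1,0)
  BK@(1,1): attacks (1,2) (1,0) (2,1) (0,1) (2,2) (2,0) (0,2) (0,0)
  BK@(4,0): attacks (4,1) (5,0) (3,0) (5,1) (3,1)
  BQ@(5,1): attacks (5,2) (5,0) (4,1) (3,1) (2,1) (1,1) (4,2) (3,3) (2,4) (1,5) (4,0) [ray(0,1) blocked at (5,2); ray(-1,0) blocked at (1,1); ray(-1,-1) blocked at (4,0)]
B attacks (5,5): no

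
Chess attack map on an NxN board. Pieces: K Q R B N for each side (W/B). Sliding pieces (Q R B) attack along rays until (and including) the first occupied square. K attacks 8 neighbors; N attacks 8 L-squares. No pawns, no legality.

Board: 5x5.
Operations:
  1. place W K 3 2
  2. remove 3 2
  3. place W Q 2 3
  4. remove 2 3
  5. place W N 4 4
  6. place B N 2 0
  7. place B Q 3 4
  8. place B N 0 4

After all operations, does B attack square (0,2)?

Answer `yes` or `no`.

Answer: no

Derivation:
Op 1: place WK@(3,2)
Op 2: remove (3,2)
Op 3: place WQ@(2,3)
Op 4: remove (2,3)
Op 5: place WN@(4,4)
Op 6: place BN@(2,0)
Op 7: place BQ@(3,4)
Op 8: place BN@(0,4)
Per-piece attacks for B:
  BN@(0,4): attacks (1,2) (2,3)
  BN@(2,0): attacks (3,2) (4,1) (1,2) (0,1)
  BQ@(3,4): attacks (3,3) (3,2) (3,1) (3,0) (4,4) (2,4) (1,4) (0,4) (4,3) (2,3) (1,2) (0,1) [ray(1,0) blocked at (4,4); ray(-1,0) blocked at (0,4)]
B attacks (0,2): no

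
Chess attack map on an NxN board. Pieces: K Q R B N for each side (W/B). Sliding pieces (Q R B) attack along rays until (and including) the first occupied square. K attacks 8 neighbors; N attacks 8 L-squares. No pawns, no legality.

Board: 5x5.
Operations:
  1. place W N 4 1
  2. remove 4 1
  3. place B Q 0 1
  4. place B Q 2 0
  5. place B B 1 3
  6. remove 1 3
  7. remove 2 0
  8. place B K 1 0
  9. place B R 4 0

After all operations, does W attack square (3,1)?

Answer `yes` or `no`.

Answer: no

Derivation:
Op 1: place WN@(4,1)
Op 2: remove (4,1)
Op 3: place BQ@(0,1)
Op 4: place BQ@(2,0)
Op 5: place BB@(1,3)
Op 6: remove (1,3)
Op 7: remove (2,0)
Op 8: place BK@(1,0)
Op 9: place BR@(4,0)
Per-piece attacks for W:
W attacks (3,1): no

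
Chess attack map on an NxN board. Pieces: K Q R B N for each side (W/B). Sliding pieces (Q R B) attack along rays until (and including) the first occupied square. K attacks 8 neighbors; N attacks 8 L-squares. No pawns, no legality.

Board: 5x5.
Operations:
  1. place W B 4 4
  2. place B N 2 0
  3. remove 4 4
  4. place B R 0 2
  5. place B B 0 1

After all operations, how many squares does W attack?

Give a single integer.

Op 1: place WB@(4,4)
Op 2: place BN@(2,0)
Op 3: remove (4,4)
Op 4: place BR@(0,2)
Op 5: place BB@(0,1)
Per-piece attacks for W:
Union (0 distinct): (none)

Answer: 0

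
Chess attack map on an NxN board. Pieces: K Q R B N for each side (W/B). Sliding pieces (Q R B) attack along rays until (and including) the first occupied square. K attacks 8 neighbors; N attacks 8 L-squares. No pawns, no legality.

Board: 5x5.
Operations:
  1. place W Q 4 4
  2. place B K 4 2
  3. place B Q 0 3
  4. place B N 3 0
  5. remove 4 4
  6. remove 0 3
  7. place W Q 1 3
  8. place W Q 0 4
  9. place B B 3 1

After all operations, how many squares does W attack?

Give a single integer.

Answer: 18

Derivation:
Op 1: place WQ@(4,4)
Op 2: place BK@(4,2)
Op 3: place BQ@(0,3)
Op 4: place BN@(3,0)
Op 5: remove (4,4)
Op 6: remove (0,3)
Op 7: place WQ@(1,3)
Op 8: place WQ@(0,4)
Op 9: place BB@(3,1)
Per-piece attacks for W:
  WQ@(0,4): attacks (0,3) (0,2) (0,1) (0,0) (1,4) (2,4) (3,4) (4,4) (1,3) [ray(1,-1) blocked at (1,3)]
  WQ@(1,3): attacks (1,4) (1,2) (1,1) (1,0) (2,3) (3,3) (4,3) (0,3) (2,4) (2,2) (3,1) (0,4) (0,2) [ray(1,-1) blocked at (3,1); ray(-1,1) blocked at (0,4)]
Union (18 distinct): (0,0) (0,1) (0,2) (0,3) (0,4) (1,0) (1,1) (1,2) (1,3) (1,4) (2,2) (2,3) (2,4) (3,1) (3,3) (3,4) (4,3) (4,4)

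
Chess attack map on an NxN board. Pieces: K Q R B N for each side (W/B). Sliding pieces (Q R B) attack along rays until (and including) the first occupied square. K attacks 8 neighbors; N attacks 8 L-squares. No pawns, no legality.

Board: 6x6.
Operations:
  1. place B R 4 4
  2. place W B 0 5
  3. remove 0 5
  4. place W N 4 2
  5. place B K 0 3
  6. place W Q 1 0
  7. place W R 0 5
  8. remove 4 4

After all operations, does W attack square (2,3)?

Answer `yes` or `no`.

Answer: yes

Derivation:
Op 1: place BR@(4,4)
Op 2: place WB@(0,5)
Op 3: remove (0,5)
Op 4: place WN@(4,2)
Op 5: place BK@(0,3)
Op 6: place WQ@(1,0)
Op 7: place WR@(0,5)
Op 8: remove (4,4)
Per-piece attacks for W:
  WR@(0,5): attacks (0,4) (0,3) (1,5) (2,5) (3,5) (4,5) (5,5) [ray(0,-1) blocked at (0,3)]
  WQ@(1,0): attacks (1,1) (1,2) (1,3) (1,4) (1,5) (2,0) (3,0) (4,0) (5,0) (0,0) (2,1) (3,2) (4,3) (5,4) (0,1)
  WN@(4,2): attacks (5,4) (3,4) (2,3) (5,0) (3,0) (2,1)
W attacks (2,3): yes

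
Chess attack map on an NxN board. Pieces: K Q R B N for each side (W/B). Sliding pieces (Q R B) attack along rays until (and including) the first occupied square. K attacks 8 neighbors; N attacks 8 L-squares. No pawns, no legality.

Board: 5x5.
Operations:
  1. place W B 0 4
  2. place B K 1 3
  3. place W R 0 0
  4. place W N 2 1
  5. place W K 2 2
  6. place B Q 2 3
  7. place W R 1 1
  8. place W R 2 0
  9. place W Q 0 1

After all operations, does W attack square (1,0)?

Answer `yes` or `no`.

Op 1: place WB@(0,4)
Op 2: place BK@(1,3)
Op 3: place WR@(0,0)
Op 4: place WN@(2,1)
Op 5: place WK@(2,2)
Op 6: place BQ@(2,3)
Op 7: place WR@(1,1)
Op 8: place WR@(2,0)
Op 9: place WQ@(0,1)
Per-piece attacks for W:
  WR@(0,0): attacks (0,1) (1,0) (2,0) [ray(0,1) blocked at (0,1); ray(1,0) blocked at (2,0)]
  WQ@(0,1): attacks (0,2) (0,3) (0,4) (0,0) (1,1) (1,2) (2,3) (1,0) [ray(0,1) blocked at (0,4); ray(0,-1) blocked at (0,0); ray(1,0) blocked at (1,1); ray(1,1) blocked at (2,3)]
  WB@(0,4): attacks (1,3) [ray(1,-1) blocked at (1,3)]
  WR@(1,1): attacks (1,2) (1,3) (1,0) (2,1) (0,1) [ray(0,1) blocked at (1,3); ray(1,0) blocked at (2,1); ray(-1,0) blocked at (0,1)]
  WR@(2,0): attacks (2,1) (3,0) (4,0) (1,0) (0,0) [ray(0,1) blocked at (2,1); ray(-1,0) blocked at (0,0)]
  WN@(2,1): attacks (3,3) (4,2) (1,3) (0,2) (4,0) (0,0)
  WK@(2,2): attacks (2,3) (2,1) (3,2) (1,2) (3,3) (3,1) (1,3) (1,1)
W attacks (1,0): yes

Answer: yes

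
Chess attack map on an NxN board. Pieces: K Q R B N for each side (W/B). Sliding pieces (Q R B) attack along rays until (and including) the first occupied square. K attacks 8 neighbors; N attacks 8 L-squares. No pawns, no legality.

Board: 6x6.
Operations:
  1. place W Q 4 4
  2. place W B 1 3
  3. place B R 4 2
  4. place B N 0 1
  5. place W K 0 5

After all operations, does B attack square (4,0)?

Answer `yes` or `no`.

Answer: yes

Derivation:
Op 1: place WQ@(4,4)
Op 2: place WB@(1,3)
Op 3: place BR@(4,2)
Op 4: place BN@(0,1)
Op 5: place WK@(0,5)
Per-piece attacks for B:
  BN@(0,1): attacks (1,3) (2,2) (2,0)
  BR@(4,2): attacks (4,3) (4,4) (4,1) (4,0) (5,2) (3,2) (2,2) (1,2) (0,2) [ray(0,1) blocked at (4,4)]
B attacks (4,0): yes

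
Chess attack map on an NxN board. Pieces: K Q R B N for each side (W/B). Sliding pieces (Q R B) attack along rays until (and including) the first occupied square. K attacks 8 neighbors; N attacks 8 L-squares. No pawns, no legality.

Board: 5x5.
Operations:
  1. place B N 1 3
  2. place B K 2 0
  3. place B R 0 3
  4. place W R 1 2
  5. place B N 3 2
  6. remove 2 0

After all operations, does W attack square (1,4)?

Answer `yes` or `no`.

Answer: no

Derivation:
Op 1: place BN@(1,3)
Op 2: place BK@(2,0)
Op 3: place BR@(0,3)
Op 4: place WR@(1,2)
Op 5: place BN@(3,2)
Op 6: remove (2,0)
Per-piece attacks for W:
  WR@(1,2): attacks (1,3) (1,1) (1,0) (2,2) (3,2) (0,2) [ray(0,1) blocked at (1,3); ray(1,0) blocked at (3,2)]
W attacks (1,4): no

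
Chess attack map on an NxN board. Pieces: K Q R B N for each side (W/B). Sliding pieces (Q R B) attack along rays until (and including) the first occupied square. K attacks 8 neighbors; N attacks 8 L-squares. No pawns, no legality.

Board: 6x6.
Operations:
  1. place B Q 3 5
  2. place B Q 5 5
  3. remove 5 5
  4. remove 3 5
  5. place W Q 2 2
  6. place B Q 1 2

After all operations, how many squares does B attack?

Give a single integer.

Op 1: place BQ@(3,5)
Op 2: place BQ@(5,5)
Op 3: remove (5,5)
Op 4: remove (3,5)
Op 5: place WQ@(2,2)
Op 6: place BQ@(1,2)
Per-piece attacks for B:
  BQ@(1,2): attacks (1,3) (1,4) (1,5) (1,1) (1,0) (2,2) (0,2) (2,3) (3,4) (4,5) (2,1) (3,0) (0,3) (0,1) [ray(1,0) blocked at (2,2)]
Union (14 distinct): (0,1) (0,2) (0,3) (1,0) (1,1) (1,3) (1,4) (1,5) (2,1) (2,2) (2,3) (3,0) (3,4) (4,5)

Answer: 14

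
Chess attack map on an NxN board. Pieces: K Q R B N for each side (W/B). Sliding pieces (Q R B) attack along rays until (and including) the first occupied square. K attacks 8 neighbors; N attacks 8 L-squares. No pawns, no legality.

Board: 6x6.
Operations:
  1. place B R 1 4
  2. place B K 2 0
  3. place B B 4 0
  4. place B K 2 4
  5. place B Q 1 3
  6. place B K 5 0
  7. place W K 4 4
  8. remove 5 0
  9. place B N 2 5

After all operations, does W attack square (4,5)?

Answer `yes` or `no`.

Answer: yes

Derivation:
Op 1: place BR@(1,4)
Op 2: place BK@(2,0)
Op 3: place BB@(4,0)
Op 4: place BK@(2,4)
Op 5: place BQ@(1,3)
Op 6: place BK@(5,0)
Op 7: place WK@(4,4)
Op 8: remove (5,0)
Op 9: place BN@(2,5)
Per-piece attacks for W:
  WK@(4,4): attacks (4,5) (4,3) (5,4) (3,4) (5,5) (5,3) (3,5) (3,3)
W attacks (4,5): yes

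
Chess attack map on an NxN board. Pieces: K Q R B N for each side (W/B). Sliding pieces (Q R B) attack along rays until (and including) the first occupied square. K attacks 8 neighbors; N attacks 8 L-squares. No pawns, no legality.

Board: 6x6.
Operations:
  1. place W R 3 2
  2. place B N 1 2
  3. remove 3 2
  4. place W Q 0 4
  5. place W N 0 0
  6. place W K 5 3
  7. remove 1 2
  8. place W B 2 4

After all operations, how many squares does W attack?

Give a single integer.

Answer: 22

Derivation:
Op 1: place WR@(3,2)
Op 2: place BN@(1,2)
Op 3: remove (3,2)
Op 4: place WQ@(0,4)
Op 5: place WN@(0,0)
Op 6: place WK@(5,3)
Op 7: remove (1,2)
Op 8: place WB@(2,4)
Per-piece attacks for W:
  WN@(0,0): attacks (1,2) (2,1)
  WQ@(0,4): attacks (0,5) (0,3) (0,2) (0,1) (0,0) (1,4) (2,4) (1,5) (1,3) (2,2) (3,1) (4,0) [ray(0,-1) blocked at (0,0); ray(1,0) blocked at (2,4)]
  WB@(2,4): attacks (3,5) (3,3) (4,2) (5,1) (1,5) (1,3) (0,2)
  WK@(5,3): attacks (5,4) (5,2) (4,3) (4,4) (4,2)
Union (22 distinct): (0,0) (0,1) (0,2) (0,3) (0,5) (1,2) (1,3) (1,4) (1,5) (2,1) (2,2) (2,4) (3,1) (3,3) (3,5) (4,0) (4,2) (4,3) (4,4) (5,1) (5,2) (5,4)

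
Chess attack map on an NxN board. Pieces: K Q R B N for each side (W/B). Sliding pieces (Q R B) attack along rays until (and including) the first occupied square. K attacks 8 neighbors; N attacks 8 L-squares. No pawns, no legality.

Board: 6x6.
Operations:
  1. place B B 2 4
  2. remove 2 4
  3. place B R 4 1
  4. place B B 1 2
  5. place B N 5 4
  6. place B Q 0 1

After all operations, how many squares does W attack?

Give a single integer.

Answer: 0

Derivation:
Op 1: place BB@(2,4)
Op 2: remove (2,4)
Op 3: place BR@(4,1)
Op 4: place BB@(1,2)
Op 5: place BN@(5,4)
Op 6: place BQ@(0,1)
Per-piece attacks for W:
Union (0 distinct): (none)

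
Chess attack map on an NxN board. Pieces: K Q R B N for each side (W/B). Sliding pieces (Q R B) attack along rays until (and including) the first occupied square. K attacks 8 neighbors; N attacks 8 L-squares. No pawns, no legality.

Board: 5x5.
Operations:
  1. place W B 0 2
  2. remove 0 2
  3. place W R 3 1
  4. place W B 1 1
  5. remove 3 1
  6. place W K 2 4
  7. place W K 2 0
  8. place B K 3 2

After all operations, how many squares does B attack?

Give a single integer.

Answer: 8

Derivation:
Op 1: place WB@(0,2)
Op 2: remove (0,2)
Op 3: place WR@(3,1)
Op 4: place WB@(1,1)
Op 5: remove (3,1)
Op 6: place WK@(2,4)
Op 7: place WK@(2,0)
Op 8: place BK@(3,2)
Per-piece attacks for B:
  BK@(3,2): attacks (3,3) (3,1) (4,2) (2,2) (4,3) (4,1) (2,3) (2,1)
Union (8 distinct): (2,1) (2,2) (2,3) (3,1) (3,3) (4,1) (4,2) (4,3)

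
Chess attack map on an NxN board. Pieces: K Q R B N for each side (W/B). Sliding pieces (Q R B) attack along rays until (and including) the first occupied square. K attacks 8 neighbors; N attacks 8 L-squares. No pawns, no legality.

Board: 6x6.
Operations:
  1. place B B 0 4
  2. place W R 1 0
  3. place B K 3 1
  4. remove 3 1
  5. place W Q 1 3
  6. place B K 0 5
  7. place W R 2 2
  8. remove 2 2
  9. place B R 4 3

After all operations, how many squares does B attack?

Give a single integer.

Op 1: place BB@(0,4)
Op 2: place WR@(1,0)
Op 3: place BK@(3,1)
Op 4: remove (3,1)
Op 5: place WQ@(1,3)
Op 6: place BK@(0,5)
Op 7: place WR@(2,2)
Op 8: remove (2,2)
Op 9: place BR@(4,3)
Per-piece attacks for B:
  BB@(0,4): attacks (1,5) (1,3) [ray(1,-1) blocked at (1,3)]
  BK@(0,5): attacks (0,4) (1,5) (1,4)
  BR@(4,3): attacks (4,4) (4,5) (4,2) (4,1) (4,0) (5,3) (3,3) (2,3) (1,3) [ray(-1,0) blocked at (1,3)]
Union (12 distinct): (0,4) (1,3) (1,4) (1,5) (2,3) (3,3) (4,0) (4,1) (4,2) (4,4) (4,5) (5,3)

Answer: 12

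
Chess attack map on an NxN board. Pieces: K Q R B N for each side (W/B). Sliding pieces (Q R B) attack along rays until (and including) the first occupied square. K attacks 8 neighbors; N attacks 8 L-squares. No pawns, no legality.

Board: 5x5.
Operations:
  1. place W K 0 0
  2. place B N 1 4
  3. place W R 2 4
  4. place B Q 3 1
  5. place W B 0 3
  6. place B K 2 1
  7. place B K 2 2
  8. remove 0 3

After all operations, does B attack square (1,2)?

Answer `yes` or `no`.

Answer: yes

Derivation:
Op 1: place WK@(0,0)
Op 2: place BN@(1,4)
Op 3: place WR@(2,4)
Op 4: place BQ@(3,1)
Op 5: place WB@(0,3)
Op 6: place BK@(2,1)
Op 7: place BK@(2,2)
Op 8: remove (0,3)
Per-piece attacks for B:
  BN@(1,4): attacks (2,2) (3,3) (0,2)
  BK@(2,1): attacks (2,2) (2,0) (3,1) (1,1) (3,2) (3,0) (1,2) (1,0)
  BK@(2,2): attacks (2,3) (2,1) (3,2) (1,2) (3,3) (3,1) (1,3) (1,1)
  BQ@(3,1): attacks (3,2) (3,3) (3,4) (3,0) (4,1) (2,1) (4,2) (4,0) (2,2) (2,0) [ray(-1,0) blocked at (2,1); ray(-1,1) blocked at (2,2)]
B attacks (1,2): yes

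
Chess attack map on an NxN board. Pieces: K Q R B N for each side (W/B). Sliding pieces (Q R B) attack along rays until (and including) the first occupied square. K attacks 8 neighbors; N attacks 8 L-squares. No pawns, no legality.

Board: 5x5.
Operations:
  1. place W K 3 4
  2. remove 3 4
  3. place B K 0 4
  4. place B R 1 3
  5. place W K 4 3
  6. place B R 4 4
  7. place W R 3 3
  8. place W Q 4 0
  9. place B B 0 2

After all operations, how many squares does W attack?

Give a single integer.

Answer: 15

Derivation:
Op 1: place WK@(3,4)
Op 2: remove (3,4)
Op 3: place BK@(0,4)
Op 4: place BR@(1,3)
Op 5: place WK@(4,3)
Op 6: place BR@(4,4)
Op 7: place WR@(3,3)
Op 8: place WQ@(4,0)
Op 9: place BB@(0,2)
Per-piece attacks for W:
  WR@(3,3): attacks (3,4) (3,2) (3,1) (3,0) (4,3) (2,3) (1,3) [ray(1,0) blocked at (4,3); ray(-1,0) blocked at (1,3)]
  WQ@(4,0): attacks (4,1) (4,2) (4,3) (3,0) (2,0) (1,0) (0,0) (3,1) (2,2) (1,3) [ray(0,1) blocked at (4,3); ray(-1,1) blocked at (1,3)]
  WK@(4,3): attacks (4,4) (4,2) (3,3) (3,4) (3,2)
Union (15 distinct): (0,0) (1,0) (1,3) (2,0) (2,2) (2,3) (3,0) (3,1) (3,2) (3,3) (3,4) (4,1) (4,2) (4,3) (4,4)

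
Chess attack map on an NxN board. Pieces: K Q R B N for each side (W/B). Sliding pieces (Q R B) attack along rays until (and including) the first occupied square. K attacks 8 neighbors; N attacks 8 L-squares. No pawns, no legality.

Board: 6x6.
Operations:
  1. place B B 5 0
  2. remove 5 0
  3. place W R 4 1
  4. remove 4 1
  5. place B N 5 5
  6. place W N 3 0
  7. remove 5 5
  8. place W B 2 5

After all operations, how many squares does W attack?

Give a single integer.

Op 1: place BB@(5,0)
Op 2: remove (5,0)
Op 3: place WR@(4,1)
Op 4: remove (4,1)
Op 5: place BN@(5,5)
Op 6: place WN@(3,0)
Op 7: remove (5,5)
Op 8: place WB@(2,5)
Per-piece attacks for W:
  WB@(2,5): attacks (3,4) (4,3) (5,2) (1,4) (0,3)
  WN@(3,0): attacks (4,2) (5,1) (2,2) (1,1)
Union (9 distinct): (0,3) (1,1) (1,4) (2,2) (3,4) (4,2) (4,3) (5,1) (5,2)

Answer: 9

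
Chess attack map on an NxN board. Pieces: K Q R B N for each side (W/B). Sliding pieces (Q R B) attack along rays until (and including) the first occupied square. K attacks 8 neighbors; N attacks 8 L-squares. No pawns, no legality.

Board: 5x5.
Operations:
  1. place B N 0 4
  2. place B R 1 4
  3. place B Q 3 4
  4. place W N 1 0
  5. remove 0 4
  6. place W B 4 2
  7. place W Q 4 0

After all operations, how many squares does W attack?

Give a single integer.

Answer: 12

Derivation:
Op 1: place BN@(0,4)
Op 2: place BR@(1,4)
Op 3: place BQ@(3,4)
Op 4: place WN@(1,0)
Op 5: remove (0,4)
Op 6: place WB@(4,2)
Op 7: place WQ@(4,0)
Per-piece attacks for W:
  WN@(1,0): attacks (2,2) (3,1) (0,2)
  WQ@(4,0): attacks (4,1) (4,2) (3,0) (2,0) (1,0) (3,1) (2,2) (1,3) (0,4) [ray(0,1) blocked at (4,2); ray(-1,0) blocked at (1,0)]
  WB@(4,2): attacks (3,3) (2,4) (3,1) (2,0)
Union (12 distinct): (0,2) (0,4) (1,0) (1,3) (2,0) (2,2) (2,4) (3,0) (3,1) (3,3) (4,1) (4,2)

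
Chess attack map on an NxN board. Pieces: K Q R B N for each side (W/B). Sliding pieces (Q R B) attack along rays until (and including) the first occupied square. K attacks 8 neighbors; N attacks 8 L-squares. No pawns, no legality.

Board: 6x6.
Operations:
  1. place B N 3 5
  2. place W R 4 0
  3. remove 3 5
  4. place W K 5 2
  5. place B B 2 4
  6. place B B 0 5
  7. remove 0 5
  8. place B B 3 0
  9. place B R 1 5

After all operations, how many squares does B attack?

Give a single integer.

Answer: 19

Derivation:
Op 1: place BN@(3,5)
Op 2: place WR@(4,0)
Op 3: remove (3,5)
Op 4: place WK@(5,2)
Op 5: place BB@(2,4)
Op 6: place BB@(0,5)
Op 7: remove (0,5)
Op 8: place BB@(3,0)
Op 9: place BR@(1,5)
Per-piece attacks for B:
  BR@(1,5): attacks (1,4) (1,3) (1,2) (1,1) (1,0) (2,5) (3,5) (4,5) (5,5) (0,5)
  BB@(2,4): attacks (3,5) (3,3) (4,2) (5,1) (1,5) (1,3) (0,2) [ray(-1,1) blocked at (1,5)]
  BB@(3,0): attacks (4,1) (5,2) (2,1) (1,2) (0,3) [ray(1,1) blocked at (5,2)]
Union (19 distinct): (0,2) (0,3) (0,5) (1,0) (1,1) (1,2) (1,3) (1,4) (1,5) (2,1) (2,5) (3,3) (3,5) (4,1) (4,2) (4,5) (5,1) (5,2) (5,5)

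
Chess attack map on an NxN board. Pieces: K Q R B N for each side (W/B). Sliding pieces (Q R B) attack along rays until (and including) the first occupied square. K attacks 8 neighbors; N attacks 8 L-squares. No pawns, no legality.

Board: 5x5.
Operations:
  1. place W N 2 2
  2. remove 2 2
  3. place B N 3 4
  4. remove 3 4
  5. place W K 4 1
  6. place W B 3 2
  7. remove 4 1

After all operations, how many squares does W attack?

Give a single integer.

Op 1: place WN@(2,2)
Op 2: remove (2,2)
Op 3: place BN@(3,4)
Op 4: remove (3,4)
Op 5: place WK@(4,1)
Op 6: place WB@(3,2)
Op 7: remove (4,1)
Per-piece attacks for W:
  WB@(3,2): attacks (4,3) (4,1) (2,3) (1,4) (2,1) (1,0)
Union (6 distinct): (1,0) (1,4) (2,1) (2,3) (4,1) (4,3)

Answer: 6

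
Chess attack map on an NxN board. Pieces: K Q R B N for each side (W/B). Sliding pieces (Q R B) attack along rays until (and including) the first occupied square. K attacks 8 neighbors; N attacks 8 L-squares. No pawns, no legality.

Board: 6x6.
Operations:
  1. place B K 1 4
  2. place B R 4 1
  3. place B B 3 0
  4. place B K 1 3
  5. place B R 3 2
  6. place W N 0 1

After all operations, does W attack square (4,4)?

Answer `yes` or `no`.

Answer: no

Derivation:
Op 1: place BK@(1,4)
Op 2: place BR@(4,1)
Op 3: place BB@(3,0)
Op 4: place BK@(1,3)
Op 5: place BR@(3,2)
Op 6: place WN@(0,1)
Per-piece attacks for W:
  WN@(0,1): attacks (1,3) (2,2) (2,0)
W attacks (4,4): no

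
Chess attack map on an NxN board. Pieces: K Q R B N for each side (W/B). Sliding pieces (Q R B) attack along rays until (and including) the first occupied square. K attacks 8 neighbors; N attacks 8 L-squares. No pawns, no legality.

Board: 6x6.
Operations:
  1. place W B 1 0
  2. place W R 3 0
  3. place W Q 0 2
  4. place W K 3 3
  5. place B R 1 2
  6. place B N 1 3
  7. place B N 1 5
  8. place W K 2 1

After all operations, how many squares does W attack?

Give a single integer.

Answer: 24

Derivation:
Op 1: place WB@(1,0)
Op 2: place WR@(3,0)
Op 3: place WQ@(0,2)
Op 4: place WK@(3,3)
Op 5: place BR@(1,2)
Op 6: place BN@(1,3)
Op 7: place BN@(1,5)
Op 8: place WK@(2,1)
Per-piece attacks for W:
  WQ@(0,2): attacks (0,3) (0,4) (0,5) (0,1) (0,0) (1,2) (1,3) (1,1) (2,0) [ray(1,0) blocked at (1,2); ray(1,1) blocked at (1,3)]
  WB@(1,0): attacks (2,1) (0,1) [ray(1,1) blocked at (2,1)]
  WK@(2,1): attacks (2,2) (2,0) (3,1) (1,1) (3,2) (3,0) (1,2) (1,0)
  WR@(3,0): attacks (3,1) (3,2) (3,3) (4,0) (5,0) (2,0) (1,0) [ray(0,1) blocked at (3,3); ray(-1,0) blocked at (1,0)]
  WK@(3,3): attacks (3,4) (3,2) (4,3) (2,3) (4,4) (4,2) (2,4) (2,2)
Union (24 distinct): (0,0) (0,1) (0,3) (0,4) (0,5) (1,0) (1,1) (1,2) (1,3) (2,0) (2,1) (2,2) (2,3) (2,4) (3,0) (3,1) (3,2) (3,3) (3,4) (4,0) (4,2) (4,3) (4,4) (5,0)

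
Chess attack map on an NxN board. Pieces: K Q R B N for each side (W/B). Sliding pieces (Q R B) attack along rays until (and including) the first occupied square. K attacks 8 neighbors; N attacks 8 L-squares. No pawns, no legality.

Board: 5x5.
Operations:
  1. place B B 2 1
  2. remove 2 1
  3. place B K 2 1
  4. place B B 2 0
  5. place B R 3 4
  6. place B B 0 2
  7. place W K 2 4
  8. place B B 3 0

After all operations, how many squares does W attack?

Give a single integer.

Answer: 5

Derivation:
Op 1: place BB@(2,1)
Op 2: remove (2,1)
Op 3: place BK@(2,1)
Op 4: place BB@(2,0)
Op 5: place BR@(3,4)
Op 6: place BB@(0,2)
Op 7: place WK@(2,4)
Op 8: place BB@(3,0)
Per-piece attacks for W:
  WK@(2,4): attacks (2,3) (3,4) (1,4) (3,3) (1,3)
Union (5 distinct): (1,3) (1,4) (2,3) (3,3) (3,4)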